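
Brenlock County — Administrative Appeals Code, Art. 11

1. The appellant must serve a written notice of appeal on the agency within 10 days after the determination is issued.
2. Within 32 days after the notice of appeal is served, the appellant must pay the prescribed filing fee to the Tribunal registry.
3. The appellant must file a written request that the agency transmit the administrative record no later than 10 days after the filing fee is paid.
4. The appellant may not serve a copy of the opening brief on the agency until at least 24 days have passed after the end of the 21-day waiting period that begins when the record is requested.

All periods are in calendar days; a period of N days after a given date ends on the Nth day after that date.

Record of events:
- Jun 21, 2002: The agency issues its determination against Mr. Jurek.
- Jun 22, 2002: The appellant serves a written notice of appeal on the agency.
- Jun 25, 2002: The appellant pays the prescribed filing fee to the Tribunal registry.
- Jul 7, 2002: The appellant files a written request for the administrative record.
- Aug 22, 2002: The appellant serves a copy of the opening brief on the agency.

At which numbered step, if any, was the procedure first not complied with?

Step 3

(1) due by Jun 21, 2002 + 10 days = Jul 1, 2002; Jun 22, 2002 is within that limit.
(2) due by Jun 22, 2002 + 32 days = Jul 24, 2002; completed Jun 25, 2002, before the deadline.
(3) due by Jun 25, 2002 + 10 days = Jul 5, 2002; not done until Jul 7, 2002, 2 days after the deadline.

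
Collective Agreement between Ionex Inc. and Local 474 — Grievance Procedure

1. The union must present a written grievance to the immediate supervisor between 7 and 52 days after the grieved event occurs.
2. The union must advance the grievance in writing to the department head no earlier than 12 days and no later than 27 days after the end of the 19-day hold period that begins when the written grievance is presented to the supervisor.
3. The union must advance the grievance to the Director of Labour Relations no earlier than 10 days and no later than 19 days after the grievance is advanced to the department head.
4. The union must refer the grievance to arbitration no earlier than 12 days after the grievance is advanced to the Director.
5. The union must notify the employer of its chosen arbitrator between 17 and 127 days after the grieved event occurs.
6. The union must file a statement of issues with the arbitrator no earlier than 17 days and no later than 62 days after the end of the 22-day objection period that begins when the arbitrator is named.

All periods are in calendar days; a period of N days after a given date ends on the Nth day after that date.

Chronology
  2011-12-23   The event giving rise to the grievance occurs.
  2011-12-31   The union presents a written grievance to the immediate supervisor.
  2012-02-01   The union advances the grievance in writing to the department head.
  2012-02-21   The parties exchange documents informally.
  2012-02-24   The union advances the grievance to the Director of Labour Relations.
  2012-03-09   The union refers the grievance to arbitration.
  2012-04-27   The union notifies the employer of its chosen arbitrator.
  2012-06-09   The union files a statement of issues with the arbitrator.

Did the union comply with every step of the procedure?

(1) the permitted window runs from 2011-12-23 + 7 = 2011-12-30 to 2011-12-23 + 52 = 2012-02-13; 2011-12-31 falls inside that range.
(2) the permitted window runs from 2012-01-19 + 12 = 2012-01-31 to 2012-01-19 + 27 = 2012-02-15; 2012-02-01 falls inside that range.
(3) the permitted window runs from 2012-02-01 + 10 = 2012-02-11 to 2012-02-01 + 19 = 2012-02-20; done 2012-02-24 — 4 days after the window closed.
The procedure was therefore not followed at step 3.

No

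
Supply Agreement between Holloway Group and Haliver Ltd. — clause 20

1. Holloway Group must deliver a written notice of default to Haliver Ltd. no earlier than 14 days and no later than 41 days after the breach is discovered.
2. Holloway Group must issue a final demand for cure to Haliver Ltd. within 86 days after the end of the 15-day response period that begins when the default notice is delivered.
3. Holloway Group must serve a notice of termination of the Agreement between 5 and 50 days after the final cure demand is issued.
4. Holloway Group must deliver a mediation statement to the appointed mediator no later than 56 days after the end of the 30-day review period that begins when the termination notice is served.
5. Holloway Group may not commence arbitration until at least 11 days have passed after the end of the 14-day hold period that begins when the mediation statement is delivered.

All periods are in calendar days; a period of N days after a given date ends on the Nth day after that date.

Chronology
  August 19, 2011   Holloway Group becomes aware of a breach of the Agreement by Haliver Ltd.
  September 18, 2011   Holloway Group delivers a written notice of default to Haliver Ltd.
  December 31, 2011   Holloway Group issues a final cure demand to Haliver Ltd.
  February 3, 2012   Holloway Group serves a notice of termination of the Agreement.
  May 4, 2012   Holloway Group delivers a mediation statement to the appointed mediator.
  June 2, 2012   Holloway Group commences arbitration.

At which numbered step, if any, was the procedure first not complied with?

Step 2

(1) the permitted window runs from August 19, 2011 + 14 = September 2, 2011 to August 19, 2011 + 41 = September 29, 2011; September 18, 2011 falls inside that range.
(2) due by October 3, 2011 + 86 days = December 28, 2011; done December 31, 2011 — 3 days late.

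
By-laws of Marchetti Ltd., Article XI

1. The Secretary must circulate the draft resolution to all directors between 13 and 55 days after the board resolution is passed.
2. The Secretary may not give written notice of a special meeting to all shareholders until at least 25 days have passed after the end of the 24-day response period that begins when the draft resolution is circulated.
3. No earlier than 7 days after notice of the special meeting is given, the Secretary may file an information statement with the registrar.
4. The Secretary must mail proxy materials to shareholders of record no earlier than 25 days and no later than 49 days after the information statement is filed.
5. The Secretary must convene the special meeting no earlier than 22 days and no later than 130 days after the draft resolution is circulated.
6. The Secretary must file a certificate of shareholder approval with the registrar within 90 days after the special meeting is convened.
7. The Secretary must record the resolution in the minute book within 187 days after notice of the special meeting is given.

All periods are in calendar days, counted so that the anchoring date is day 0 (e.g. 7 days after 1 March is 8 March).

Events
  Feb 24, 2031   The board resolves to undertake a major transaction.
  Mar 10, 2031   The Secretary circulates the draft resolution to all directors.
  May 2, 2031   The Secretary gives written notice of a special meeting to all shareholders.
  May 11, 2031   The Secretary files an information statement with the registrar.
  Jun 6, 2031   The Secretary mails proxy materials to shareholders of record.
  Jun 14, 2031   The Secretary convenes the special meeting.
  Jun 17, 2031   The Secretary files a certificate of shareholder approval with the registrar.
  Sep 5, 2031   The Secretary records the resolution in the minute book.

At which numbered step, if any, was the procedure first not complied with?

Step 1: the window is 13–55 days after Feb 24, 2031 (when the board resolution is passed), so Mar 9, 2031 through Apr 20, 2031; done Mar 10, 2031, which is between those dates.
Step 2: the earliest permitted date is 25 days after Apr 3, 2031 (end of the 24-day response period, which began when the draft resolution is circulated on Mar 10, 2031), i.e. Apr 28, 2031; done May 2, 2031, after the minimum wait.
Step 3: the earliest permitted date is 7 days after May 2, 2031 (when notice of the special meeting is given), i.e. May 9, 2031; done May 11, 2031 — permitted.
Step 4: the window is 25–49 days after May 11, 2031 (when the information statement is filed), so Jun 5, 2031 through Jun 29, 2031; Jun 6, 2031 falls inside that range.
Step 5: the window is 22–130 days after Mar 10, 2031 (when the draft resolution is circulated), so Apr 1, 2031 through Jul 18, 2031; done Jun 14, 2031, which is between those dates.
Step 6: 90 days after Jun 14, 2031 (when the special meeting is convened) is Sep 12, 2031; Jun 17, 2031 is within that limit.
Step 7: 187 days after May 2, 2031 (when notice of the special meeting is given) is Nov 5, 2031; Sep 5, 2031 is within that limit.

None — every step was satisfied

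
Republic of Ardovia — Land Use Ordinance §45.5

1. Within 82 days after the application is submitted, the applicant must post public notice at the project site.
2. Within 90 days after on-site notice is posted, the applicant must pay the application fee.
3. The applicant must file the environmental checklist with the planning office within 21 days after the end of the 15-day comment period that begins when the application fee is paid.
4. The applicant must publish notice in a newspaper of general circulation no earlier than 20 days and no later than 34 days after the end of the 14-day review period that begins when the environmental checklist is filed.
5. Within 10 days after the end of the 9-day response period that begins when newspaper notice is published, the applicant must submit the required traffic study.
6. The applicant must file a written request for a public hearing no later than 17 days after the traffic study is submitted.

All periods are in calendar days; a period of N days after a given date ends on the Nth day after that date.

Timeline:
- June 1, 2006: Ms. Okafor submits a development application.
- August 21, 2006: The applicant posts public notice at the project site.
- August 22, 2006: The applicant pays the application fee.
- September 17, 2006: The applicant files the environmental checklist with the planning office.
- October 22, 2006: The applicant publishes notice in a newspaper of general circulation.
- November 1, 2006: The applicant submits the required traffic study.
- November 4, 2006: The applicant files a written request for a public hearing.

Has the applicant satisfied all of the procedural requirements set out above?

(1) due by June 1, 2006 + 82 days = August 22, 2006; August 21, 2006 is within that limit.
(2) due by August 21, 2006 + 90 days = November 19, 2006; completed August 22, 2006, before the deadline.
(3) due by September 6, 2006 + 21 days = September 27, 2006; September 17, 2006 is within that limit.
(4) the permitted window runs from October 1, 2006 + 20 = October 21, 2006 to October 1, 2006 + 34 = November 4, 2006; done October 22, 2006 — within the window.
(5) due by October 31, 2006 + 10 days = November 10, 2006; done November 1, 2006 — timely.
(6) due by November 1, 2006 + 17 days = November 18, 2006; completed November 4, 2006, before the deadline.

Yes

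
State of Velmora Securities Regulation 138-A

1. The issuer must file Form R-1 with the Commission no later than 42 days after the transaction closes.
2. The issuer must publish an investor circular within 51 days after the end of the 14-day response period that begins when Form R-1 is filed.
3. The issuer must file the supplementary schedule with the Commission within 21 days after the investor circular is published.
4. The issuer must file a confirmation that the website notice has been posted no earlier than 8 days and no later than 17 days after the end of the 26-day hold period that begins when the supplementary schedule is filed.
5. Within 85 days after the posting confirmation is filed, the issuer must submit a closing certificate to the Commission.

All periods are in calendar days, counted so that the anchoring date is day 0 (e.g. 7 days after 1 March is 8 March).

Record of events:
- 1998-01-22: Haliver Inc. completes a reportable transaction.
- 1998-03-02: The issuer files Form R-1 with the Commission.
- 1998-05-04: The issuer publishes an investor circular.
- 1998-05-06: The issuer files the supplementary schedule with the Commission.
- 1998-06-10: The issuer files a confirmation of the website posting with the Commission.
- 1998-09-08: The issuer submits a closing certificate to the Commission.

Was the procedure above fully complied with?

No

Step 1 — counting 42 days from 1998-01-22 (when the transaction closes) gives a deadline of 1998-03-05; done 1998-03-02 — timely.
Step 2 — counting 51 days from 1998-03-16 (end of the 14-day response period, which began when Form R-1 is filed on 1998-03-02) gives a deadline of 1998-05-06; completed 1998-05-04, before the deadline.
Step 3 — counting 21 days from 1998-05-04 (when the investor circular is published) gives a deadline of 1998-05-25; done 1998-05-06 — timely.
Step 4 — 8 and 17 days from 1998-06-01 (end of the 26-day hold period, which began when the supplementary schedule is filed on 1998-05-06) are 1998-06-09 and 1998-06-18 respectively; done 1998-06-10 — within the window.
Step 5 — counting 85 days from 1998-06-10 (when the posting confirmation is filed) gives a deadline of 1998-09-03; not done until 1998-09-08, 5 days after the deadline.
The procedure was therefore not followed at step 5.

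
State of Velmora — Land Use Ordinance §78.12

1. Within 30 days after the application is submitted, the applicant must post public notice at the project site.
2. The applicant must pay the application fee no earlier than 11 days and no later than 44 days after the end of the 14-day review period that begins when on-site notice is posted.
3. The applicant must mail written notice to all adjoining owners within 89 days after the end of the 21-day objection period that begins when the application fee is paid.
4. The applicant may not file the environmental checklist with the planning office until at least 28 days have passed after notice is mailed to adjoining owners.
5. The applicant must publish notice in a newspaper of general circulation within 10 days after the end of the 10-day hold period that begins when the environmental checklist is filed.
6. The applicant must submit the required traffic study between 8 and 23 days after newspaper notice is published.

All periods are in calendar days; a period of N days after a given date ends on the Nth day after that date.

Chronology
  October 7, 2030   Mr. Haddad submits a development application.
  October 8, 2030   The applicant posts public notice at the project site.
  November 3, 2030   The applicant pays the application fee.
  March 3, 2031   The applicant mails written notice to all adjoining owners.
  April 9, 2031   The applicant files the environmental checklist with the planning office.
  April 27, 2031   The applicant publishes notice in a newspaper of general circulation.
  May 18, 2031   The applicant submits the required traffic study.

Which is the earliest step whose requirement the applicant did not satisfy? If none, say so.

Step 3

(1) due by October 7, 2030 + 30 days = November 6, 2030; done October 8, 2030 — timely.
(2) the permitted window runs from October 22, 2030 + 11 = November 2, 2030 to October 22, 2030 + 44 = December 5, 2030; November 3, 2030 falls inside that range.
(3) due by November 24, 2030 + 89 days = February 21, 2031; March 3, 2031 misses that deadline by 10 days.
That is the first point of non-compliance.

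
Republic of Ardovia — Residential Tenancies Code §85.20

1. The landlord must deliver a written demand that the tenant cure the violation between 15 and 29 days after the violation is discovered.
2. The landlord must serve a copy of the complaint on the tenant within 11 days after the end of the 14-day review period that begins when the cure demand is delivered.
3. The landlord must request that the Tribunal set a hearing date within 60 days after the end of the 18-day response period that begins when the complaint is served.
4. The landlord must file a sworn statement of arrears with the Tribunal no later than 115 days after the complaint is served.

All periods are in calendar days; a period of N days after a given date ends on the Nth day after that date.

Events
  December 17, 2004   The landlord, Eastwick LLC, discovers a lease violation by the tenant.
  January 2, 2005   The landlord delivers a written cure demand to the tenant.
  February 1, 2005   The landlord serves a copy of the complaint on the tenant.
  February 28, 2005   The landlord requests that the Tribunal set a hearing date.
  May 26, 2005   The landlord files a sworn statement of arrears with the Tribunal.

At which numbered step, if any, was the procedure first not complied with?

Step 1 — 15 and 29 days from December 17, 2004 (when the violation is discovered) are January 1, 2005 and January 15, 2005 respectively; done January 2, 2005, which is between those dates.
Step 2 — counting 11 days from January 16, 2005 (end of the 14-day review period, which began when the cure demand is delivered on January 2, 2005) gives a deadline of January 27, 2005; done February 1, 2005 — 5 days late.

Step 2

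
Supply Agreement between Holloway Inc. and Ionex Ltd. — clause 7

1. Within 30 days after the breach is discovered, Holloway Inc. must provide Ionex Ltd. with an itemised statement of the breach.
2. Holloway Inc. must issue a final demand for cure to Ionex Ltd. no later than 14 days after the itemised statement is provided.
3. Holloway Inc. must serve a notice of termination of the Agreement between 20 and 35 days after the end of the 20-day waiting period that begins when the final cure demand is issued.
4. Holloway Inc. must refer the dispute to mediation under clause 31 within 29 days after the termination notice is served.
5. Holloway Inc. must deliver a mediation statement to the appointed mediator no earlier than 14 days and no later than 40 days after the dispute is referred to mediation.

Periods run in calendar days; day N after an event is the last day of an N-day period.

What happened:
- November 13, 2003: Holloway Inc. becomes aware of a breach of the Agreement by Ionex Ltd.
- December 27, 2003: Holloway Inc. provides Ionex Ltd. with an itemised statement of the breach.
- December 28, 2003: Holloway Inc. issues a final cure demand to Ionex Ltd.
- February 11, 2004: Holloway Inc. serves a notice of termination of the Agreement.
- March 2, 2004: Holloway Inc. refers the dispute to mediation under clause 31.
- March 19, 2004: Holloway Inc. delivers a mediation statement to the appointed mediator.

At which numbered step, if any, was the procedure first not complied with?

Step 1

Step 1: 30 days after November 13, 2003 (when the breach is discovered) is December 13, 2003; done December 27, 2003 — 14 days late.
That is the first point of non-compliance.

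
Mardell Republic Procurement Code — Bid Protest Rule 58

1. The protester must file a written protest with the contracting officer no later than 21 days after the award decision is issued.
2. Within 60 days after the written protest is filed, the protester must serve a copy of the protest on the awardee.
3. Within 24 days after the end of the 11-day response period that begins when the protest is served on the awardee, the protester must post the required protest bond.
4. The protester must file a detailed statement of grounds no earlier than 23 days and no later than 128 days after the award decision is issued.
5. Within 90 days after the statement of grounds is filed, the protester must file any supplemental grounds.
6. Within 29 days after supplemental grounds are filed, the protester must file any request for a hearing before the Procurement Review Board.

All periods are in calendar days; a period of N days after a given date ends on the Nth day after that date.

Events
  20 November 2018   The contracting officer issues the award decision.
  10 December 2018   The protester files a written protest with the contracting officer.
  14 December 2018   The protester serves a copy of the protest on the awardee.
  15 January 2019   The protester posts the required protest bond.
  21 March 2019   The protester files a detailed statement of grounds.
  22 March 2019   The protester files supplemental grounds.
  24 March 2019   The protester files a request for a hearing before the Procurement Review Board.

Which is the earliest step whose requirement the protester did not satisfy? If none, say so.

None — every step was satisfied

Step 1: 21 days after 20 November 2018 (when the award decision is issued) is 11 December 2018; 10 December 2018 is within that limit.
Step 2: 60 days after 10 December 2018 (when the written protest is filed) is 8 February 2019; done 14 December 2018 — timely.
Step 3: 24 days after 25 December 2018 (end of the 11-day response period, which began when the protest is served on the awardee on 14 December 2018) is 18 January 2019; 15 January 2019 is within that limit.
Step 4: the window is 23–128 days after 20 November 2018 (when the award decision is issued), so 13 December 2018 through 28 March 2019; done 21 March 2019, which is between those dates.
Step 5: 90 days after 21 March 2019 (when the statement of grounds is filed) is 19 June 2019; completed 22 March 2019, before the deadline.
Step 6: 29 days after 22 March 2019 (when supplemental grounds are filed) is 20 April 2019; done 24 March 2019 — timely.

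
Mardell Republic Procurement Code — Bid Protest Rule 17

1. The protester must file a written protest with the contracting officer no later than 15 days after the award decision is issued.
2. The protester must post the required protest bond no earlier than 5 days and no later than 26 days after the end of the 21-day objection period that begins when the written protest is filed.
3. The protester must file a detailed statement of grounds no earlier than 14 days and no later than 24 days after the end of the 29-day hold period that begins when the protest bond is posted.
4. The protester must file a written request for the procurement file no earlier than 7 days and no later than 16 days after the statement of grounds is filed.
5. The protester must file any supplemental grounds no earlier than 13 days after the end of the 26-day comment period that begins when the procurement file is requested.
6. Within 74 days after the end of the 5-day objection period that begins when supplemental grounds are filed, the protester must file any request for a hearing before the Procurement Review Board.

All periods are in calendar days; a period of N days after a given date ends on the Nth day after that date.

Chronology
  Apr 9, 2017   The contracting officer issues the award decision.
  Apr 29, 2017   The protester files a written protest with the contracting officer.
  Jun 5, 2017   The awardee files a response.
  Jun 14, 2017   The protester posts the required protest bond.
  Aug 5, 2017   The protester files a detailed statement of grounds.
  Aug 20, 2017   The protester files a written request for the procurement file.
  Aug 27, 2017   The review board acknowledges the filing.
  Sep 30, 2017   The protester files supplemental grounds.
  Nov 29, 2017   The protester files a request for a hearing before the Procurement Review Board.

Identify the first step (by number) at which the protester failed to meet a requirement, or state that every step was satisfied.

Step 1

(1) due by Apr 9, 2017 + 15 days = Apr 24, 2017; done Apr 29, 2017 — 5 days late.
The analysis stops there.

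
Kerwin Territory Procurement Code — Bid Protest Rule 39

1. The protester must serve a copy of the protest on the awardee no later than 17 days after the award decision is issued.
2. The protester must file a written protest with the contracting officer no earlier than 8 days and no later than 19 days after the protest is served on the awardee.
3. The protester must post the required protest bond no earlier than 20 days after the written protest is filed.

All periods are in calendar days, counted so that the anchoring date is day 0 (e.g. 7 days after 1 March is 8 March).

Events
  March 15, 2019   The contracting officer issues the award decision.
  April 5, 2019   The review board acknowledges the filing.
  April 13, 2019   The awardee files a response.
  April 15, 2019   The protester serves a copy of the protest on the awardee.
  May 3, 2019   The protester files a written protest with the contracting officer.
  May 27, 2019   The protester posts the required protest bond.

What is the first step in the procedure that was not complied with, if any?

(1) due by March 15, 2019 + 17 days = April 1, 2019; not done until April 15, 2019, 14 days after the deadline.
Later steps need not be reached.

Step 1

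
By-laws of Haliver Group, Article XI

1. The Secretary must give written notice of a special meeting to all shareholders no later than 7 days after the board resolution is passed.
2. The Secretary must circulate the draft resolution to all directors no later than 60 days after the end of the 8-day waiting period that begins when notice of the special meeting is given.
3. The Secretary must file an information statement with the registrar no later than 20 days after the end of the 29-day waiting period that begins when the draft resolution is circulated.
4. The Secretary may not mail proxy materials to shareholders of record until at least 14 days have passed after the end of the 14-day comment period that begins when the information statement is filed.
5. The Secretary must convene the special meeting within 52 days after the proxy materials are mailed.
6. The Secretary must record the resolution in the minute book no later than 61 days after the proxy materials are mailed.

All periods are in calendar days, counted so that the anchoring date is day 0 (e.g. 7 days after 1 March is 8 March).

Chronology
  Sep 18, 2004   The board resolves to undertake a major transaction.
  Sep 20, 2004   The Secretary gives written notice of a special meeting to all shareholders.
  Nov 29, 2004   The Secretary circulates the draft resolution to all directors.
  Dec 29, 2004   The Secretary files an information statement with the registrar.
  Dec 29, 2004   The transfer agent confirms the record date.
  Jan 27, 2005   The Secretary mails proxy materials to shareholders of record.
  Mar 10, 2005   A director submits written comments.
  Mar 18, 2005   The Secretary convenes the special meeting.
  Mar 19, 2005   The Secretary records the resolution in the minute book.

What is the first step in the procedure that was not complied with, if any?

Step 1 — counting 7 days from Sep 18, 2004 (when the board resolution is passed) gives a deadline of Sep 25, 2004; Sep 20, 2004 is within that limit.
Step 2 — counting 60 days from Sep 28, 2004 (end of the 8-day waiting period, which began when notice of the special meeting is given on Sep 20, 2004) gives a deadline of Nov 27, 2004; done Nov 29, 2004 — 2 days late.

Step 2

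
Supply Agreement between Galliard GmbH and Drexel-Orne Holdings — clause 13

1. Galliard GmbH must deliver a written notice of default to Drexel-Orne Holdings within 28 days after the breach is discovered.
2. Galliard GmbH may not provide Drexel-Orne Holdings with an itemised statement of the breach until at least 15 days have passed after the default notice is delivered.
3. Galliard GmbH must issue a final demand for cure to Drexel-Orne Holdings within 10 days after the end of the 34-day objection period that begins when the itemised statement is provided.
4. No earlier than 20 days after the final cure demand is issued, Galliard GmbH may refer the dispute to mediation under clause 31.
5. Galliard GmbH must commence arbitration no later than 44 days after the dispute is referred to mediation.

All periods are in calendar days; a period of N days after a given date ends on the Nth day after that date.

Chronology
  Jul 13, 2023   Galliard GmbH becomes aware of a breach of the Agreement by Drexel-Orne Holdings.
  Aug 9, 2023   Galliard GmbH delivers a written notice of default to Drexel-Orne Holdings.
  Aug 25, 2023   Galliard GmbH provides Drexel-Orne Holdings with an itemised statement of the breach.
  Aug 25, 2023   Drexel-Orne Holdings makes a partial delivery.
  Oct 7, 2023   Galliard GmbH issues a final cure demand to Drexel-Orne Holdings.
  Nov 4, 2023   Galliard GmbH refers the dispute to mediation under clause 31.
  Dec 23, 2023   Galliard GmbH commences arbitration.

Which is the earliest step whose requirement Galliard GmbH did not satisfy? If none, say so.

(1) due by Jul 13, 2023 + 28 days = Aug 10, 2023; done Aug 9, 2023 — timely.
(2) permitted from Aug 9, 2023 + 15 days = Aug 24, 2023 onward; done Aug 25, 2023, after the minimum wait.
(3) due by Sep 28, 2023 + 10 days = Oct 8, 2023; Oct 7, 2023 is within that limit.
(4) permitted from Oct 7, 2023 + 20 days = Oct 27, 2023 onward; done Nov 4, 2023 — permitted.
(5) due by Nov 4, 2023 + 44 days = Dec 18, 2023; Dec 23, 2023 misses that deadline by 5 days.

Step 5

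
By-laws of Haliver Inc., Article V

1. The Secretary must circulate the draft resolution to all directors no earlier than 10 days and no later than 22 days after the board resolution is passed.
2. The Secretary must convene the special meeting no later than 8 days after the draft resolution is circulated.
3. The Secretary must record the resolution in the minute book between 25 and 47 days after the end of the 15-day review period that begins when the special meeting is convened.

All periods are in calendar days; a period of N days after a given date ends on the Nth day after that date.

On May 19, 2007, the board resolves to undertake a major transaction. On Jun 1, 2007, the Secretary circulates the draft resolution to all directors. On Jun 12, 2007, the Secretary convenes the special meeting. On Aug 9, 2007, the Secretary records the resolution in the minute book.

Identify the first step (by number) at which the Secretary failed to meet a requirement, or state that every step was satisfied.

Step 2

(1) the permitted window runs from May 19, 2007 + 10 = May 29, 2007 to May 19, 2007 + 22 = Jun 10, 2007; Jun 1, 2007 falls inside that range.
(2) due by Jun 1, 2007 + 8 days = Jun 9, 2007; Jun 12, 2007 misses that deadline by 3 days.
No need to go further; step 2 was not satisfied.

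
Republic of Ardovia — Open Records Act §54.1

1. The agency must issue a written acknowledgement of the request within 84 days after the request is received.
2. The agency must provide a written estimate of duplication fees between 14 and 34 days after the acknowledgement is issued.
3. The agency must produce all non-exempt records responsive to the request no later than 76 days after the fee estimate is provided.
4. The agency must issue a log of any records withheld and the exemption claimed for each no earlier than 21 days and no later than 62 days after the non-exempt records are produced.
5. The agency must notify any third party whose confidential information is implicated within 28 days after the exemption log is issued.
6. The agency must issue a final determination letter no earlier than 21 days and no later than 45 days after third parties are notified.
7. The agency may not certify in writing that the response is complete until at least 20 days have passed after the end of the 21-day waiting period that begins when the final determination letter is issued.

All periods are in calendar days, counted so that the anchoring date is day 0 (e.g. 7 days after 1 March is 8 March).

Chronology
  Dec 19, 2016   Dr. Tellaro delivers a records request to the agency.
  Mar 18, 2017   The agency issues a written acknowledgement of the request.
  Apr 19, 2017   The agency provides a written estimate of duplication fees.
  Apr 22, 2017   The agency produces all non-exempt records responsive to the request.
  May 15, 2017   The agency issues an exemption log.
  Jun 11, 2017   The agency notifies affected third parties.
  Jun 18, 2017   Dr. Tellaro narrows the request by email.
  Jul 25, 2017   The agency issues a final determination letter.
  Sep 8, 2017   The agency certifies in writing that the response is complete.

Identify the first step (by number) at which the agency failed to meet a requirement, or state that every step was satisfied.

(1) due by Dec 19, 2016 + 84 days = Mar 13, 2017; Mar 18, 2017 misses that deadline by 5 days.

Step 1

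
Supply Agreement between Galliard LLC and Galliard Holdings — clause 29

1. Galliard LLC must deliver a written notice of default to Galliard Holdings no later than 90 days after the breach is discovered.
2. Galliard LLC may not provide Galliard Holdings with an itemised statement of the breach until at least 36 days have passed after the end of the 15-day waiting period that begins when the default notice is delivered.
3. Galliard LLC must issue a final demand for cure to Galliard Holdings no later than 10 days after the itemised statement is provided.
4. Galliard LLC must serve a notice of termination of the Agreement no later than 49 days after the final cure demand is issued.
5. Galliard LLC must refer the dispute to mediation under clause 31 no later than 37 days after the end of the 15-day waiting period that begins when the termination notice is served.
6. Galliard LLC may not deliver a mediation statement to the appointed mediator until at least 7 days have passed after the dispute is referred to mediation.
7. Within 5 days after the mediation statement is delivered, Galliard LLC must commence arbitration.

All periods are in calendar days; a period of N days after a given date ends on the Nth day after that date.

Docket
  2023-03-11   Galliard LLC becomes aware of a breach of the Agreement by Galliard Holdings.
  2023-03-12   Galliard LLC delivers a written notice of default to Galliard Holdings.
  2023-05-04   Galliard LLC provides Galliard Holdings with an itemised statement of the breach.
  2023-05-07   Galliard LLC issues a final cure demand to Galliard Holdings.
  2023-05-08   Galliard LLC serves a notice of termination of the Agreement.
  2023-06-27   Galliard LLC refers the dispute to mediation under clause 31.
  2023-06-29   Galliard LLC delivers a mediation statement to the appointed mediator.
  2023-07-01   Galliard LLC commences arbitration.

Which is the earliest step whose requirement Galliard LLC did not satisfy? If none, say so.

Step 6

(1) due by 2023-03-11 + 90 days = 2023-06-09; done 2023-03-12 — timely.
(2) permitted from 2023-03-27 + 36 days = 2023-05-02 onward; 2023-05-04 is on or after that date.
(3) due by 2023-05-04 + 10 days = 2023-05-14; done 2023-05-07 — timely.
(4) due by 2023-05-07 + 49 days = 2023-06-25; completed 2023-05-08, before the deadline.
(5) due by 2023-05-23 + 37 days = 2023-06-29; 2023-06-27 is within that limit.
(6) permitted from 2023-06-27 + 7 days = 2023-07-04 onward; 2023-06-29 is 5 days before the earliest permitted date.
Later steps need not be reached.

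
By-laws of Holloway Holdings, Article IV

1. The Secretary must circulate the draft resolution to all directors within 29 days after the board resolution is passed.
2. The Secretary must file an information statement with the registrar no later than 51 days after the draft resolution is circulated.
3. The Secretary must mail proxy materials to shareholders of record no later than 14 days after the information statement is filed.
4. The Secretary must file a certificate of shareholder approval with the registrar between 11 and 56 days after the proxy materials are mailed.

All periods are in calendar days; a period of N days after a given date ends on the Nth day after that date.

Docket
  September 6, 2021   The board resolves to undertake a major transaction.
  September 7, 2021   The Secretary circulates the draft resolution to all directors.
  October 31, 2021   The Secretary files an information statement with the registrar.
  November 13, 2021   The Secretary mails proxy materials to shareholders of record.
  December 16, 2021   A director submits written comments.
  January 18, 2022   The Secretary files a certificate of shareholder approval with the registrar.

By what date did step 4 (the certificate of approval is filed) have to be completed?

Step 4 runs from November 13, 2021, when the proxy materials are mailed. The window is 11–56 days after November 13, 2021; it closes on January 8, 2022.

January 8, 2022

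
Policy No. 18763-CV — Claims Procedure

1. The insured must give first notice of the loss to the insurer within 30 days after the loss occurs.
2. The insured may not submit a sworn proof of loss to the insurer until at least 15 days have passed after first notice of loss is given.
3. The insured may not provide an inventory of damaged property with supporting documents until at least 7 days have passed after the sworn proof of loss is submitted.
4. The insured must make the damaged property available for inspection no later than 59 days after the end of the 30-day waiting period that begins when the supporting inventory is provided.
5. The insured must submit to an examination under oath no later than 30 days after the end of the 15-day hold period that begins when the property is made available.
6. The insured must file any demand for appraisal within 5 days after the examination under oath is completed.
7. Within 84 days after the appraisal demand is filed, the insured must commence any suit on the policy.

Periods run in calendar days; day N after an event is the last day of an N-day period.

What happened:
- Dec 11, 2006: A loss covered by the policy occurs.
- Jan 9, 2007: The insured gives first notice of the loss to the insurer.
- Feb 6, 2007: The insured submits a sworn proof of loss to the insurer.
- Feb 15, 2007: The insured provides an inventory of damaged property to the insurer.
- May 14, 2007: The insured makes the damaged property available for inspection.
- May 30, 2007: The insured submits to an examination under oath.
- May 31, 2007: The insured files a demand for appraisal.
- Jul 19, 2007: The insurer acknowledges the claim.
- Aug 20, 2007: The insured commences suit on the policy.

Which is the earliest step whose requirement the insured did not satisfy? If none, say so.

Step 1 — counting 30 days from Dec 11, 2006 (when the loss occurs) gives a deadline of Jan 10, 2007; completed Jan 9, 2007, before the deadline.
Step 2 — must wait 15 days from Jan 9, 2007 (when first notice of loss is given), so not before Jan 24, 2007; Feb 6, 2007 is on or after that date.
Step 3 — must wait 7 days from Feb 6, 2007 (when the sworn proof of loss is submitted), so not before Feb 13, 2007; done Feb 15, 2007 — permitted.
Step 4 — counting 59 days from Mar 17, 2007 (end of the 30-day waiting period, which began when the supporting inventory is provided on Feb 15, 2007) gives a deadline of May 15, 2007; done May 14, 2007 — timely.
Step 5 — counting 30 days from May 29, 2007 (end of the 15-day hold period, which began when the property is made available on May 14, 2007) gives a deadline of Jun 28, 2007; done May 30, 2007 — timely.
Step 6 — counting 5 days from May 30, 2007 (when the examination under oath is completed) gives a deadline of Jun 4, 2007; completed May 31, 2007, before the deadline.
Step 7 — counting 84 days from May 31, 2007 (when the appraisal demand is filed) gives a deadline of Aug 23, 2007; Aug 20, 2007 is within that limit.

None — every step was satisfied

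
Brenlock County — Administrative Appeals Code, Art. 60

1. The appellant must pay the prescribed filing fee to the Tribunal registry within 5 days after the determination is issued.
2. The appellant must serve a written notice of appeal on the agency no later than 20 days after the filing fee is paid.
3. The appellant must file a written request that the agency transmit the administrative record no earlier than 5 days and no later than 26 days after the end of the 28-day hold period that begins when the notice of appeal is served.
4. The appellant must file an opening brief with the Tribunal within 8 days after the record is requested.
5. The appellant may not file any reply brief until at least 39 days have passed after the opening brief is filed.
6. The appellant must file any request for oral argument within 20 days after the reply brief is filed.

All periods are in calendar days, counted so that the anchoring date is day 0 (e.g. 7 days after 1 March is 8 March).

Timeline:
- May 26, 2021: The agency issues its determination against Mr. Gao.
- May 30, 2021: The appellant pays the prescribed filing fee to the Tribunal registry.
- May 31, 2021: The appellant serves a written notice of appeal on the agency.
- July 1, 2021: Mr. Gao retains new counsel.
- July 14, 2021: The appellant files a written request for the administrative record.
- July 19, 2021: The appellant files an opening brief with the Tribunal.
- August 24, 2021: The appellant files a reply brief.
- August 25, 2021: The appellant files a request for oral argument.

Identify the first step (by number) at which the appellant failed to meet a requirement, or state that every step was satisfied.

Step 5

(1) due by May 26, 2021 + 5 days = May 31, 2021; May 30, 2021 is within that limit.
(2) due by May 30, 2021 + 20 days = June 19, 2021; May 31, 2021 is within that limit.
(3) the permitted window runs from June 28, 2021 + 5 = July 3, 2021 to June 28, 2021 + 26 = July 24, 2021; July 14, 2021 falls inside that range.
(4) due by July 14, 2021 + 8 days = July 22, 2021; completed July 19, 2021, before the deadline.
(5) permitted from July 19, 2021 + 39 days = August 27, 2021 onward; acted on August 24, 2021, 3 days prematurely.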